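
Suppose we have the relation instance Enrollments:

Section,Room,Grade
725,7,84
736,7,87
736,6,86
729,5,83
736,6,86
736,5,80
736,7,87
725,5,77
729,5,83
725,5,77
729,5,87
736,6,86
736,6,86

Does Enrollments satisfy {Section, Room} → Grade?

No

(Section=725, Room=7): 1 row → Grade = 84 ✓
(Section=736, Room=7): 2 rows → Grade = 87, 87 ✓
(Section=736, Room=6): 4 rows → Grade = 86, 86, 86, 86 ✓
(Section=729, Room=5): 3 rows → Grade takes values {83, 87} — violation
(Section=736, Room=5): 1 row → Grade = 80 ✓
(Section=725, Room=5): 2 rows → Grade = 77, 77 ✓
Two rows agree on {Section, Room} but differ on Grade, so {Section, Room} → Grade does not hold.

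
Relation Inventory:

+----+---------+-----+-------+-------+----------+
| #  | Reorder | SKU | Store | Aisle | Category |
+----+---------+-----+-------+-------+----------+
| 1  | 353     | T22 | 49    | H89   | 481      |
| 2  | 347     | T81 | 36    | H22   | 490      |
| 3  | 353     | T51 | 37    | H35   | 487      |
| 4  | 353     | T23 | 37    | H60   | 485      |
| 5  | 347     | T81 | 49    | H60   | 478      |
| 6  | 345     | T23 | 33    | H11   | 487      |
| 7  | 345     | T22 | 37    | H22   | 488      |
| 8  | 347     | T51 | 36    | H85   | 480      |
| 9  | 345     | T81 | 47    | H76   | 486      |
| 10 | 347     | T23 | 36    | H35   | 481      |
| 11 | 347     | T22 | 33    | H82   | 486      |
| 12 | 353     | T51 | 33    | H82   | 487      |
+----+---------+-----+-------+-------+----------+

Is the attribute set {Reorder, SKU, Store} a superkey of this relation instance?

All 12 rows have distinct {Reorder, SKU, Store} values, so {Reorder, SKU, Store} → (all attributes) holds and {Reorder, SKU, Store} is a superkey.

Yes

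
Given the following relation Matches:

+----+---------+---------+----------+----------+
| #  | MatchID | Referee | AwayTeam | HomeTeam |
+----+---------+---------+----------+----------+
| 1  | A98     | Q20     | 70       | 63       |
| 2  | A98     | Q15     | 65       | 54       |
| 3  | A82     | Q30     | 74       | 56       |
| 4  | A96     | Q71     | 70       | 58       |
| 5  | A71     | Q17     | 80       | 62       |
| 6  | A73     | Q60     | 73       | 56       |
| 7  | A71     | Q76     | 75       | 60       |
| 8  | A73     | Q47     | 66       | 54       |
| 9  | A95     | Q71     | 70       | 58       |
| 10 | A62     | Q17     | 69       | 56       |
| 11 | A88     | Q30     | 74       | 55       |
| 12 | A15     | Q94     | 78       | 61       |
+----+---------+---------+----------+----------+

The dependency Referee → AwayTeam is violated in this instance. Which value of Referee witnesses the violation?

Referee=Q20: row 1 → AwayTeam = 70 ✓
Referee=Q15: row 2 → AwayTeam = 65 ✓
Referee=Q30: rows 3, 11 → AwayTeam = 74, 74 ✓
Referee=Q71: rows 4, 9 → AwayTeam = 70, 70 ✓
Referee=Q17: rows 5, 10 → AwayTeam takes values {80, 69} — violation
Referee=Q60: row 6 → AwayTeam = 73 ✓
Referee=Q76: row 7 → AwayTeam = 75 ✓
Referee=Q47: row 8 → AwayTeam = 66 ✓
Referee=Q94: row 12 → AwayTeam = 78 ✓
The only Referee value with inconsistent AwayTeam is Referee=Q17.

Q17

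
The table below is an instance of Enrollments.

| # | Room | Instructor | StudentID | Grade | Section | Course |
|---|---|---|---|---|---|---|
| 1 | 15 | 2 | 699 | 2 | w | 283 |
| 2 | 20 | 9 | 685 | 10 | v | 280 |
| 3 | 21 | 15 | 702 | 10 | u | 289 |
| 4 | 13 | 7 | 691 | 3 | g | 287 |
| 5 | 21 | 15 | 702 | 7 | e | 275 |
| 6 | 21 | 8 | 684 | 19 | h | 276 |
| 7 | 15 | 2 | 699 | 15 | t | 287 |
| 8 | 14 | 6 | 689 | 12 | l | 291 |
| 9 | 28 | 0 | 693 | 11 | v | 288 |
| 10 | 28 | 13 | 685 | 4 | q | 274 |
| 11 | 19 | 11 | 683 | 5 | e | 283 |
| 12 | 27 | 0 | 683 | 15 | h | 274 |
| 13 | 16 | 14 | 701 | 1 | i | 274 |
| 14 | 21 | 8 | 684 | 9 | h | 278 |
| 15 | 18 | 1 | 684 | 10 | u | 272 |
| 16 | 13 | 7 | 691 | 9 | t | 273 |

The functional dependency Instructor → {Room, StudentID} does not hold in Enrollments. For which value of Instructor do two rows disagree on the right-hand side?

Instructor=2: rows 1, 7 → {Room,StudentID} = (15, 699), (15, 699) ✓
Instructor=9: row 2 → {Room,StudentID} = (20, 685) ✓
Instructor=15: rows 3, 5 → {Room,StudentID} = (21, 702), (21, 702) ✓
Instructor=7: rows 4, 16 → {Room,StudentID} = (13, 691), (13, 691) ✓
Instructor=8: rows 6, 14 → {Room,StudentID} = (21, 684), (21, 684) ✓
Instructor=6: row 8 → {Room,StudentID} = (14, 689) ✓
Instructor=0: rows 9, 12 → {Room,StudentID} takes values {(28, 693), (27, 683)} — violation
Instructor=13: row 10 → {Room,StudentID} = (28, 685) ✓
Instructor=11: row 11 → {Room,StudentID} = (19, 683) ✓
Instructor=14: row 13 → {Room,StudentID} = (16, 701) ✓
Instructor=1: row 15 → {Room,StudentID} = (18, 684) ✓
The only Instructor value with inconsistent RHS is Instructor=0.

0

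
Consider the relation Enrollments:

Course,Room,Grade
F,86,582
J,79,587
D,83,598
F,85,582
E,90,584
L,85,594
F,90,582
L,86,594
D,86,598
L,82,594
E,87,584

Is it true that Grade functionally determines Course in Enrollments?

Yes

Grade=582: 3 rows → Course = F, F, F ✓
Grade=587: 1 row → Course = J ✓
Grade=598: 2 rows → Course = D, D ✓
Grade=584: 2 rows → Course = E, E ✓
Grade=594: 3 rows → Course = L, L, L ✓
Every Grade value is associated with a single Course value, so Grade → Course holds.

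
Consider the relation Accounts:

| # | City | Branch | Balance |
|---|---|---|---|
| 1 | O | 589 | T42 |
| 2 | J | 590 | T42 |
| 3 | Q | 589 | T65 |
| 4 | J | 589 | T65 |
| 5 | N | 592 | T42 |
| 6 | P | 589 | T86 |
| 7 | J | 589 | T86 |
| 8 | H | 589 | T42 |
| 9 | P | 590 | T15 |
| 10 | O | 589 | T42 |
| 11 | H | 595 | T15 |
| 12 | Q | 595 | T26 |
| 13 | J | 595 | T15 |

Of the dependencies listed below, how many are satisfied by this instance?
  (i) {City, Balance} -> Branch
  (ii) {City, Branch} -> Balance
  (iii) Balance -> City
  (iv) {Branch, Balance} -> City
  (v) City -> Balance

(i) {City, Balance} -> Branch: every LHS value maps to a single RHS value — holds.
(ii) {City, Branch} -> Balance: (City=J, Branch=589): rows 4, 7 → Balance takes values {T65, T86} — violation — fails.
(iii) Balance -> City: Balance=T42: rows 1, 2, 5, 8, 10 → City takes values {O, J, N, H} — violation; Balance=T65: rows 3, 4 → City takes values {Q, J} — violation; Balance=T86: rows 6, 7 → City takes values {P, J} — violation; Balance=T15: rows 9, 11, 13 → City takes values {P, H, J} — violation — fails.
(iv) {Branch, Balance} -> City: (Branch=589, Balance=T42): rows 1, 8, 10 → City takes values {O, H} — violation; (Branch=589, Balance=T65): rows 3, 4 → City takes values {Q, J} — violation; (Branch=589, Balance=T86): rows 6, 7 → City takes values {P, J} — violation; (Branch=595, Balance=T15): rows 11, 13 → City takes values {H, J} — violation — fails.
(v) City -> Balance: City=J: rows 2, 4, 7, 13 → Balance takes values {T42, T65, T86, T15} — violation; City=Q: rows 3, 12 → Balance takes values {T65, T26} — violation; City=P: rows 6, 9 → Balance takes values {T86, T15} — violation; City=H: rows 8, 11 → Balance takes values {T42, T15} — violation — fails.
1 of the 5 dependencies holds.

1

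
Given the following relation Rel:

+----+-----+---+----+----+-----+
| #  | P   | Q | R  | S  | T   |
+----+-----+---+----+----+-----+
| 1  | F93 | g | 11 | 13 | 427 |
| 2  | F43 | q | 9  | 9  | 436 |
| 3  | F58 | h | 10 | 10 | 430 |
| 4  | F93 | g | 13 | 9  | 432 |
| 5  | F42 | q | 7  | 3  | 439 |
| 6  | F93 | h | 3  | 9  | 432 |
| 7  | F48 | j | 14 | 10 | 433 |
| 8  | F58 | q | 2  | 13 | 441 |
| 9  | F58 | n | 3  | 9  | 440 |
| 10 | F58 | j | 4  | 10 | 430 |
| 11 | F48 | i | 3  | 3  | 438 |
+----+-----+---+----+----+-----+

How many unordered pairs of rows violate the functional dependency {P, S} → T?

(P=F58, S=10): all 2 rows agree on T — 0 pairs.
(P=F93, S=9): all 2 rows agree on T — 0 pairs.

0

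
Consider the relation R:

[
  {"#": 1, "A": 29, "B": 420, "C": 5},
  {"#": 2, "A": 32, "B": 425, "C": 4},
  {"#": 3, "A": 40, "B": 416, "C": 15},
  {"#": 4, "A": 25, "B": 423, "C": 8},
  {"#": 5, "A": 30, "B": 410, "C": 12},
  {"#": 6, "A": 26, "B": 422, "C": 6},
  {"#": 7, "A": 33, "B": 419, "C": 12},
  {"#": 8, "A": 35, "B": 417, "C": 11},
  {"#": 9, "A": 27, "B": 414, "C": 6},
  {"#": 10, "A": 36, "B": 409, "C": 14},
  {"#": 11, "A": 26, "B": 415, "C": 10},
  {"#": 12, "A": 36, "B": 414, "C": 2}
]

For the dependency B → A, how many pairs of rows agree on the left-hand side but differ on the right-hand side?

1

B=414: violating pairs (9,12) — 1 pair.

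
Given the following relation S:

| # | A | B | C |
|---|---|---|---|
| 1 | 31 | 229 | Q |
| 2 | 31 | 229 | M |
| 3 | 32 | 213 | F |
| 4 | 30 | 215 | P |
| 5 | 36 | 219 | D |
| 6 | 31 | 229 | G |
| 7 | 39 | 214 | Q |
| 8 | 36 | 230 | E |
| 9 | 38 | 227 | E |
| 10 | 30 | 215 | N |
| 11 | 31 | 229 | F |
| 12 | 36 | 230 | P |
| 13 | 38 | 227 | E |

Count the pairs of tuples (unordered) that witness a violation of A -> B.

A=31: all 4 rows agree on B — 0 pairs.
A=30: all 2 rows agree on B — 0 pairs.
A=36: violating pairs (5,8), (5,12) — 2 pairs.
A=38: all 2 rows agree on B — 0 pairs.

2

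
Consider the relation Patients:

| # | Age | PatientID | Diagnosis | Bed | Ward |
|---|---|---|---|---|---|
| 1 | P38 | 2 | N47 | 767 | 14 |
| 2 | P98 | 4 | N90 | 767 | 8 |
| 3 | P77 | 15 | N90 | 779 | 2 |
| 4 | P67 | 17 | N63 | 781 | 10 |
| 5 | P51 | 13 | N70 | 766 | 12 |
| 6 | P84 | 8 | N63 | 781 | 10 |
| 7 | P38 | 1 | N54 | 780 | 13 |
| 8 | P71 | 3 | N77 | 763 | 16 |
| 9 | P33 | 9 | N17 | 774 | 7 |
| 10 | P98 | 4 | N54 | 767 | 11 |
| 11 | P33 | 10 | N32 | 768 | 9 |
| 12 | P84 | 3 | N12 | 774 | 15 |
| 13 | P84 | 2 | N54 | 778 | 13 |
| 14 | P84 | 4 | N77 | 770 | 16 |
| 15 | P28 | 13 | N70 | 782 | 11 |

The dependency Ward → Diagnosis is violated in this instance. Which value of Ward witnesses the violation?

Ward=14: row 1 → Diagnosis = N47 ✓
Ward=8: row 2 → Diagnosis = N90 ✓
Ward=2: row 3 → Diagnosis = N90 ✓
Ward=10: rows 4, 6 → Diagnosis = N63, N63 ✓
Ward=12: row 5 → Diagnosis = N70 ✓
Ward=13: rows 7, 13 → Diagnosis = N54, N54 ✓
Ward=16: rows 8, 14 → Diagnosis = N77, N77 ✓
Ward=7: row 9 → Diagnosis = N17 ✓
Ward=11: rows 10, 15 → Diagnosis takes values {N54, N70} — violation
Ward=9: row 11 → Diagnosis = N32 ✓
Ward=15: row 12 → Diagnosis = N12 ✓
The only Ward value with inconsistent Diagnosis is Ward=11.

11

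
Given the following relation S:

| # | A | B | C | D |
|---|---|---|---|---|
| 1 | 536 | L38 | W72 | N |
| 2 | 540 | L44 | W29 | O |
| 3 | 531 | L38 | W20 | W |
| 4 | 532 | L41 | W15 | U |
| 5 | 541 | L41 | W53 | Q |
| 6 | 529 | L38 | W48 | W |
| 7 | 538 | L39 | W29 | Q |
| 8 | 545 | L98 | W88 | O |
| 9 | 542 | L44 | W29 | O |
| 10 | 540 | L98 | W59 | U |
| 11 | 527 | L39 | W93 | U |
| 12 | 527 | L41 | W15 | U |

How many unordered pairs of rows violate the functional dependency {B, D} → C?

1

(B=L44, D=O): all 2 rows agree on C — 0 pairs.
(B=L38, D=W): violating pairs (3,6) — 1 pair.
(B=L41, D=U): all 2 rows agree on C — 0 pairs.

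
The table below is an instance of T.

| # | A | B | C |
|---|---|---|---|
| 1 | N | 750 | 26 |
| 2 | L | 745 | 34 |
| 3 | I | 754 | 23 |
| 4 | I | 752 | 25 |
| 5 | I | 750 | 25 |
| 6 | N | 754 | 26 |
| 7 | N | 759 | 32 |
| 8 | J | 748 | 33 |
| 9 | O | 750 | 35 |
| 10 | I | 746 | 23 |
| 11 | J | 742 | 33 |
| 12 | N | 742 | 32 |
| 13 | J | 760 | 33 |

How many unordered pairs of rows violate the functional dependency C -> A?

0

C=26: all 2 rows agree on A — 0 pairs.
C=23: all 2 rows agree on A — 0 pairs.
C=25: all 2 rows agree on A — 0 pairs.
C=32: all 2 rows agree on A — 0 pairs.
C=33: all 3 rows agree on A — 0 pairs.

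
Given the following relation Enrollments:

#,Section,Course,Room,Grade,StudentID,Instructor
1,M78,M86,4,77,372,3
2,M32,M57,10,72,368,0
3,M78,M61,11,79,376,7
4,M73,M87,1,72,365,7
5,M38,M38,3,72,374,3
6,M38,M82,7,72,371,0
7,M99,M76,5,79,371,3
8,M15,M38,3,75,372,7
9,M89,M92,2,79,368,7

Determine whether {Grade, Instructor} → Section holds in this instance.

(Grade=77, Instructor=3): row 1 → Section = M78 ✓
(Grade=72, Instructor=0): rows 2, 6 → Section takes values {M32, M38} — violation
(Grade=79, Instructor=7): rows 3, 9 → Section takes values {M78, M89} — violation
(Grade=72, Instructor=7): row 4 → Section = M73 ✓
(Grade=72, Instructor=3): row 5 → Section = M38 ✓
(Grade=79, Instructor=3): row 7 → Section = M99 ✓
(Grade=75, Instructor=7): row 8 → Section = M15 ✓
Two rows agree on {Grade, Instructor} but differ on Section, so {Grade, Instructor} → Section does not hold.

No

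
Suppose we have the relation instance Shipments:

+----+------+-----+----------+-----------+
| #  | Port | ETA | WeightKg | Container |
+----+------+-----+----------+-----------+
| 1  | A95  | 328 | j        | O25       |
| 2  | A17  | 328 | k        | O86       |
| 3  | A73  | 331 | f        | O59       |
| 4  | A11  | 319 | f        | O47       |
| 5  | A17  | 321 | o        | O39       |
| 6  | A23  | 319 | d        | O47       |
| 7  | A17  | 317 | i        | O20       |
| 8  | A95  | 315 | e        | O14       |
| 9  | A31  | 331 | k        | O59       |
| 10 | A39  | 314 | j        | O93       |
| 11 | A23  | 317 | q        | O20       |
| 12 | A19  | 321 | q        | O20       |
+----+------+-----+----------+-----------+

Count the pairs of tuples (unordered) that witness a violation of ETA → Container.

2

ETA=328: violating pairs (1,2) — 1 pair.
ETA=331: all 2 rows agree on Container — 0 pairs.
ETA=319: all 2 rows agree on Container — 0 pairs.
ETA=321: violating pairs (5,12) — 1 pair.
ETA=317: all 2 rows agree on Container — 0 pairs.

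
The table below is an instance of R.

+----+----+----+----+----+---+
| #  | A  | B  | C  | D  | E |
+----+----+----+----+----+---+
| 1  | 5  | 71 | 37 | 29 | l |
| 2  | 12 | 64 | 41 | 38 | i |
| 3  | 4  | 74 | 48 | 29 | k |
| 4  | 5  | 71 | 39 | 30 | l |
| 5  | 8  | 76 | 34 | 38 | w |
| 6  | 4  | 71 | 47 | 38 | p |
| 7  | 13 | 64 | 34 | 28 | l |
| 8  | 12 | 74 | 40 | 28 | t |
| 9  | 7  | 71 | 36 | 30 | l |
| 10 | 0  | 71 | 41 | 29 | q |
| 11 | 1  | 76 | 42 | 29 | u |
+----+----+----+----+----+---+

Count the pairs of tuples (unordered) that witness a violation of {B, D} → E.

(B=71, D=29): violating pairs (1,10) — 1 pair.
(B=71, D=30): all 2 rows agree on E — 0 pairs.

1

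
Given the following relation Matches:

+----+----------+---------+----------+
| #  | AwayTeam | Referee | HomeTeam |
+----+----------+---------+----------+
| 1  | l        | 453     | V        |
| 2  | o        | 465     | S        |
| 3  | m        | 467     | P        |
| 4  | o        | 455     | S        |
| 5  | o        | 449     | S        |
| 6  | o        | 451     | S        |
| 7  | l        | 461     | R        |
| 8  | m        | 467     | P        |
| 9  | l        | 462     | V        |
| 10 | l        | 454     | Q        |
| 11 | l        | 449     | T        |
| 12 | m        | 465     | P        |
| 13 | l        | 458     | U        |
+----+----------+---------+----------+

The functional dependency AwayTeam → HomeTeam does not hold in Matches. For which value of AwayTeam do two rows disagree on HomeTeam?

l

AwayTeam=l: rows 1, 7, 9, 10, 11, 13 → HomeTeam takes values {V, R, Q, T, U} — violation
AwayTeam=o: rows 2, 4, 5, 6 → HomeTeam = S, S, S, S ✓
AwayTeam=m: rows 3, 8, 12 → HomeTeam = P, P, P ✓
The only AwayTeam value with inconsistent HomeTeam is AwayTeam=l.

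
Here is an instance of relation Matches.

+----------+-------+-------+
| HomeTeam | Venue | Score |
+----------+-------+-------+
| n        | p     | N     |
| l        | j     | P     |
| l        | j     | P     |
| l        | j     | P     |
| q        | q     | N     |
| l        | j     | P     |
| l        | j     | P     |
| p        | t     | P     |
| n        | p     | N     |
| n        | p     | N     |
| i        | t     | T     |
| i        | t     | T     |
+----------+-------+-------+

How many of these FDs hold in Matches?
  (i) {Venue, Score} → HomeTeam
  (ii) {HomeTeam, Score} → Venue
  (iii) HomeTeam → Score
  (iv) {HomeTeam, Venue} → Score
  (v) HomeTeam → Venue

5

(i) {Venue, Score} → HomeTeam: every LHS value maps to a single RHS value — holds.
(ii) {HomeTeam, Score} → Venue: every LHS value maps to a single RHS value — holds.
(iii) HomeTeam → Score: every LHS value maps to a single RHS value — holds.
(iv) {HomeTeam, Venue} → Score: every LHS value maps to a single RHS value — holds.
(v) HomeTeam → Venue: every LHS value maps to a single RHS value — holds.
5 of the 5 dependencies hold.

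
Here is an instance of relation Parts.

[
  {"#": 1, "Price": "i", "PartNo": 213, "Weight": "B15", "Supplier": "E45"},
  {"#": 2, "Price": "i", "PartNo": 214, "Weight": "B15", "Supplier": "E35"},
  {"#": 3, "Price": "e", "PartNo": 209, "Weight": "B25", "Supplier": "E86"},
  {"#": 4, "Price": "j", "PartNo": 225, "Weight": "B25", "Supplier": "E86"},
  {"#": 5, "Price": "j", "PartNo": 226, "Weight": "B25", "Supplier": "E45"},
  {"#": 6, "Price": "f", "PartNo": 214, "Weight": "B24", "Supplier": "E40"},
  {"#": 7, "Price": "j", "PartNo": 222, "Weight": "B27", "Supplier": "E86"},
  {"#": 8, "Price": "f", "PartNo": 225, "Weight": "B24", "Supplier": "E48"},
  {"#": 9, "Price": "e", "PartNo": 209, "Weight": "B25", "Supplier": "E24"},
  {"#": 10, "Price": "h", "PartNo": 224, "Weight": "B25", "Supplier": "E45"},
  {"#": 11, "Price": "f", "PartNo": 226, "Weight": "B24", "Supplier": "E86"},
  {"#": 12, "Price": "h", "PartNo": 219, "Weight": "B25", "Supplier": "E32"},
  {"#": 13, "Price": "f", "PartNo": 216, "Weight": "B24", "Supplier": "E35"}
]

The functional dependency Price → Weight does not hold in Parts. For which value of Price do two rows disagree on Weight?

j

Price=i: rows 1, 2 → Weight = B15, B15 ✓
Price=e: rows 3, 9 → Weight = B25, B25 ✓
Price=j: rows 4, 5, 7 → Weight takes values {B25, B27} — violation
Price=f: rows 6, 8, 11, 13 → Weight = B24, B24, B24, B24 ✓
Price=h: rows 10, 12 → Weight = B25, B25 ✓
The only Price value with inconsistent Weight is Price=j.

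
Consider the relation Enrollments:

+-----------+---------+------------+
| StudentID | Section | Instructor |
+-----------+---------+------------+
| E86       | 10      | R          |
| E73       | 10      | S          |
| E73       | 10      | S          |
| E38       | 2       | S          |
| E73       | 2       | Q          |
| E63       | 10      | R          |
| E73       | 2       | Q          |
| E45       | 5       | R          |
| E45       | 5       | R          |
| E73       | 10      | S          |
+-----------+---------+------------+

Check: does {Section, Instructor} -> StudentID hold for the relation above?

No

(Section=10, Instructor=R): 2 rows → StudentID takes values {E86, E63} — violation
(Section=10, Instructor=S): 3 rows → StudentID = E73, E73, E73 ✓
(Section=2, Instructor=S): 1 row → StudentID = E38 ✓
(Section=2, Instructor=Q): 2 rows → StudentID = E73, E73 ✓
(Section=5, Instructor=R): 2 rows → StudentID = E45, E45 ✓
Two rows agree on {Section, Instructor} but differ on StudentID, so {Section, Instructor} -> StudentID does not hold.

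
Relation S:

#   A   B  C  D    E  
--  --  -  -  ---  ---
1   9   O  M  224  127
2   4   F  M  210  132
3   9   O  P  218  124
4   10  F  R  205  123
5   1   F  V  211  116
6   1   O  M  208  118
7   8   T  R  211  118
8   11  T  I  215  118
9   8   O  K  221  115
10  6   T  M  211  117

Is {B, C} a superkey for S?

No

Rows 1 and 6 have the same {B, C} value (B=O, C=M) but are distinct tuples, so {B, C} does not determine every attribute — not a superkey.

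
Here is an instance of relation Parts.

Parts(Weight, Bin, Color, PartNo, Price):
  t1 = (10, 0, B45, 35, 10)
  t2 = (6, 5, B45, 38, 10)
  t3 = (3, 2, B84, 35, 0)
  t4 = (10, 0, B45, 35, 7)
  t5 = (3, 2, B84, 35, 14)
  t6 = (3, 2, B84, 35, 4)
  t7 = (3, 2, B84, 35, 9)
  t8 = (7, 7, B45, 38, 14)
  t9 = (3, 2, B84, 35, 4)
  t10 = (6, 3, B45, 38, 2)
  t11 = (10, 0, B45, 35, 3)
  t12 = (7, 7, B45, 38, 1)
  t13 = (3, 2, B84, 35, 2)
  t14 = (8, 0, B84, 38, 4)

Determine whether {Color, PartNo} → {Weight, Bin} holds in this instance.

(Color=B45, PartNo=35): rows 1, 4, 11 → {Weight,Bin} = (10, 0), (10, 0), (10, 0) ✓
(Color=B45, PartNo=38): rows 2, 8, 10, 12 → {Weight,Bin} takes values {(6, 5), (7, 7), (6, 3)} — violation
(Color=B84, PartNo=35): rows 3, 5, 6, 7, 9, 13 → {Weight,Bin} = (3, 2), (3, 2), (3, 2), (3, 2), (3, 2), (3, 2) ✓
(Color=B84, PartNo=38): row 14 → {Weight,Bin} = (8, 0) ✓
Two rows agree on {Color, PartNo} but differ on {Weight, Bin}, so {Color, PartNo} → {Weight, Bin} does not hold.

No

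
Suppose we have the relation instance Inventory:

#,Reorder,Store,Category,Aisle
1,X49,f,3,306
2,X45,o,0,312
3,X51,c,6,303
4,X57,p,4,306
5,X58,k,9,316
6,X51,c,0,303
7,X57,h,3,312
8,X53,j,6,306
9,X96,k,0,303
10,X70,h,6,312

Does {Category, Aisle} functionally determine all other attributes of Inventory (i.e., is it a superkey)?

No

Rows 6 and 9 have the same {Category, Aisle} value (Category=0, Aisle=303) but are distinct tuples, so {Category, Aisle} does not determine every attribute — not a superkey.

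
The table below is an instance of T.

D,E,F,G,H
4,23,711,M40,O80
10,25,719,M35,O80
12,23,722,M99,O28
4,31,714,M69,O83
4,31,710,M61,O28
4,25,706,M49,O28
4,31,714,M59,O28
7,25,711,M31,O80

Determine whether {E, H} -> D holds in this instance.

(E=23, H=O80): 1 row → D = 4 ✓
(E=25, H=O80): 2 rows → D takes values {10, 7} — violation
(E=23, H=O28): 1 row → D = 12 ✓
(E=31, H=O83): 1 row → D = 4 ✓
(E=31, H=O28): 2 rows → D = 4, 4 ✓
(E=25, H=O28): 1 row → D = 4 ✓
Two rows agree on {E, H} but differ on D, so {E, H} -> D does not hold.

No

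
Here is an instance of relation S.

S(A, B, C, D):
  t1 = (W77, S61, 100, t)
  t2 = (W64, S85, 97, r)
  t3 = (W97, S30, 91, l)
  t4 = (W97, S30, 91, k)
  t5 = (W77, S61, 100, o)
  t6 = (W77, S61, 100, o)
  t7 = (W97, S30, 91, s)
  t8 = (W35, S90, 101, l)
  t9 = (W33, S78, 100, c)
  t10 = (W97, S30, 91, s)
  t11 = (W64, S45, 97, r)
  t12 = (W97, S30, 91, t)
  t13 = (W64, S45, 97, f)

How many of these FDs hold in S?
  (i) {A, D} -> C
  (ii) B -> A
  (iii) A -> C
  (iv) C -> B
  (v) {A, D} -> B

(i) {A, D} -> C: every LHS value maps to a single RHS value — holds.
(ii) B -> A: every LHS value maps to a single RHS value — holds.
(iii) A -> C: every LHS value maps to a single RHS value — holds.
(iv) C -> B: C=100: rows 1, 5, 6, 9 → B takes values {S61, S78} — violation; C=97: rows 2, 11, 13 → B takes values {S85, S45} — violation — fails.
(v) {A, D} -> B: (A=W64, D=r): rows 2, 11 → B takes values {S85, S45} — violation — fails.
3 of the 5 dependencies hold.

3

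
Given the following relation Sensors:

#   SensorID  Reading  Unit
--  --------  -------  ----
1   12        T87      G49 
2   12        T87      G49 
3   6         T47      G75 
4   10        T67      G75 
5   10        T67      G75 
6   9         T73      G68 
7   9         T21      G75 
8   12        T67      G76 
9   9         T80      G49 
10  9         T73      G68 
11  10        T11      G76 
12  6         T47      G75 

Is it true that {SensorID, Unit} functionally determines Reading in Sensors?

Yes

(SensorID=12, Unit=G49): rows 1, 2 → Reading = T87, T87 ✓
(SensorID=6, Unit=G75): rows 3, 12 → Reading = T47, T47 ✓
(SensorID=10, Unit=G75): rows 4, 5 → Reading = T67, T67 ✓
(SensorID=9, Unit=G68): rows 6, 10 → Reading = T73, T73 ✓
(SensorID=9, Unit=G75): row 7 → Reading = T21 ✓
(SensorID=12, Unit=G76): row 8 → Reading = T67 ✓
(SensorID=9, Unit=G49): row 9 → Reading = T80 ✓
(SensorID=10, Unit=G76): row 11 → Reading = T11 ✓
Every {SensorID, Unit} value is associated with a single Reading value, so {SensorID, Unit} -> Reading holds.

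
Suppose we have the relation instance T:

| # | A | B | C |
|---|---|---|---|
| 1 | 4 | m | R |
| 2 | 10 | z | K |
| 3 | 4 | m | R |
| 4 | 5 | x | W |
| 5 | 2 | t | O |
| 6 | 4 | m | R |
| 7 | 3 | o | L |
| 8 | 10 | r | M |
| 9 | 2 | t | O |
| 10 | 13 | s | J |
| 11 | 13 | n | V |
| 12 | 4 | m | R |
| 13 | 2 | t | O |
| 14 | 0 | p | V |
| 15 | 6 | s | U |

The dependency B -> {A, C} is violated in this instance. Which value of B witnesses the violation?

s

B=m: rows 1, 3, 6, 12 → {A,C} = (4, R), (4, R), (4, R), (4, R) ✓
B=z: row 2 → {A,C} = (10, K) ✓
B=x: row 4 → {A,C} = (5, W) ✓
B=t: rows 5, 9, 13 → {A,C} = (2, O), (2, O), (2, O) ✓
B=o: row 7 → {A,C} = (3, L) ✓
B=r: row 8 → {A,C} = (10, M) ✓
B=s: rows 10, 15 → {A,C} takes values {(13, J), (6, U)} — violation
B=n: row 11 → {A,C} = (13, V) ✓
B=p: row 14 → {A,C} = (0, V) ✓
The only B value with inconsistent RHS is B=s.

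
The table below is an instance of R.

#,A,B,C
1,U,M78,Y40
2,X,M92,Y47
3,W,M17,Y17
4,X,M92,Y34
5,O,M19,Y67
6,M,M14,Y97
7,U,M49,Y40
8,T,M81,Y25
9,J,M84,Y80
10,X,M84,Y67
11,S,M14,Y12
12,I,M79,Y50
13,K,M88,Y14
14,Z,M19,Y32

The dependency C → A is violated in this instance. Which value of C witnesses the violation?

Y67

C=Y40: rows 1, 7 → A = U, U ✓
C=Y47: row 2 → A = X ✓
C=Y17: row 3 → A = W ✓
C=Y34: row 4 → A = X ✓
C=Y67: rows 5, 10 → A takes values {O, X} — violation
C=Y97: row 6 → A = M ✓
C=Y25: row 8 → A = T ✓
C=Y80: row 9 → A = J ✓
C=Y12: row 11 → A = S ✓
C=Y50: row 12 → A = I ✓
C=Y14: row 13 → A = K ✓
C=Y32: row 14 → A = Z ✓
The only C value with inconsistent A is C=Y67.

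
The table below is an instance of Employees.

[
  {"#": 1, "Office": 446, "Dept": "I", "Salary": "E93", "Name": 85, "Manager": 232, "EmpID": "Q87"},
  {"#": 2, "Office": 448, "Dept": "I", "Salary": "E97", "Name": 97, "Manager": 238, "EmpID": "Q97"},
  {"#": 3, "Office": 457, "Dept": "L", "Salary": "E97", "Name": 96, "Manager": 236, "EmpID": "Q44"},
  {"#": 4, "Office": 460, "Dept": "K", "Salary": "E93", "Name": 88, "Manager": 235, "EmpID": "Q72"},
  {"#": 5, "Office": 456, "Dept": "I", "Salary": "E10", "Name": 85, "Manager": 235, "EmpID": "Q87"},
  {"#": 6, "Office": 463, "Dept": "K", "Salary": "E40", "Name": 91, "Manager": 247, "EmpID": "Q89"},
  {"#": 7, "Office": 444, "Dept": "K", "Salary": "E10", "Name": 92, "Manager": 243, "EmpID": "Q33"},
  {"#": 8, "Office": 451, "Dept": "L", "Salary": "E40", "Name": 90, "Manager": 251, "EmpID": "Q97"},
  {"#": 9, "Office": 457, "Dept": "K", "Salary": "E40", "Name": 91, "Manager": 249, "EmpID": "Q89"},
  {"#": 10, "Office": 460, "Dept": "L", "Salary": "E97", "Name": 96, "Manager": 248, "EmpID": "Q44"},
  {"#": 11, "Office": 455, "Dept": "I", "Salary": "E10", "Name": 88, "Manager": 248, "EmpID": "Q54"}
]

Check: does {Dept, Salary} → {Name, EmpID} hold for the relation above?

No

(Dept=I, Salary=E93): row 1 → {Name,EmpID} = (85, Q87) ✓
(Dept=I, Salary=E97): row 2 → {Name,EmpID} = (97, Q97) ✓
(Dept=L, Salary=E97): rows 3, 10 → {Name,EmpID} = (96, Q44), (96, Q44) ✓
(Dept=K, Salary=E93): row 4 → {Name,EmpID} = (88, Q72) ✓
(Dept=I, Salary=E10): rows 5, 11 → {Name,EmpID} takes values {(85, Q87), (88, Q54)} — violation
(Dept=K, Salary=E40): rows 6, 9 → {Name,EmpID} = (91, Q89), (91, Q89) ✓
(Dept=K, Salary=E10): row 7 → {Name,EmpID} = (92, Q33) ✓
(Dept=L, Salary=E40): row 8 → {Name,EmpID} = (90, Q97) ✓
Two rows agree on {Dept, Salary} but differ on {Name, EmpID}, so {Dept, Salary} → {Name, EmpID} does not hold.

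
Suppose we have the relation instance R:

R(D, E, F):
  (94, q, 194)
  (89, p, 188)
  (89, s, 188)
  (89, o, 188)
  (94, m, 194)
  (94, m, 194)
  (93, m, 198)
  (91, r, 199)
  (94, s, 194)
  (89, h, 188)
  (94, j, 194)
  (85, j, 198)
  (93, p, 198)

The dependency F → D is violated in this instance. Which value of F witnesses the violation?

F=194: 5 rows → D = 94, 94, 94, 94, 94 ✓
F=188: 4 rows → D = 89, 89, 89, 89 ✓
F=198: 3 rows → D takes values {93, 85} — violation
F=199: 1 row → D = 91 ✓
The only F value with inconsistent D is F=198.

198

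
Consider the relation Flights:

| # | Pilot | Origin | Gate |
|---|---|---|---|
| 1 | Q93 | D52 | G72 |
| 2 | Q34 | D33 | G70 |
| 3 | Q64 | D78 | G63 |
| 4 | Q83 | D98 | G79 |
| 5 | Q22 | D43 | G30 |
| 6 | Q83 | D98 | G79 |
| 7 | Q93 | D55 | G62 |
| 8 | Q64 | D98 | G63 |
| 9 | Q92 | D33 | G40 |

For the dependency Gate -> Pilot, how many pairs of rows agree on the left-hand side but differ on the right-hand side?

0

Gate=G63: all 2 rows agree on Pilot — 0 pairs.
Gate=G79: all 2 rows agree on Pilot — 0 pairs.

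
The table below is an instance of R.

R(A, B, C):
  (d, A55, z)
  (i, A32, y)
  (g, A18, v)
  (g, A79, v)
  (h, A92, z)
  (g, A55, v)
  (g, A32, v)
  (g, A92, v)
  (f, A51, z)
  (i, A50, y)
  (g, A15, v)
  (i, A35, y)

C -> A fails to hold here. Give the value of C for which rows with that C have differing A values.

z

C=z: 3 rows → A takes values {d, h, f} — violation
C=y: 3 rows → A = i, i, i ✓
C=v: 6 rows → A = g, g, g, g, g, g ✓
The only C value with inconsistent A is C=z.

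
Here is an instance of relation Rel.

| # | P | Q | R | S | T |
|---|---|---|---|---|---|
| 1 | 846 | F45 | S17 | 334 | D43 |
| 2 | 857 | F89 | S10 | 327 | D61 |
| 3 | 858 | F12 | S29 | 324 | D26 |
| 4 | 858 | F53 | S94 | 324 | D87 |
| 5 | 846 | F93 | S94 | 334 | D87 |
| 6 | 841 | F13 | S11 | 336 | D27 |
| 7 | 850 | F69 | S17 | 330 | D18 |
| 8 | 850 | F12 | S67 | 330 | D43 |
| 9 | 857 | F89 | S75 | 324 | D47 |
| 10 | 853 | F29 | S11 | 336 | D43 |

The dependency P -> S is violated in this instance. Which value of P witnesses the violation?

857

P=846: rows 1, 5 → S = 334, 334 ✓
P=857: rows 2, 9 → S takes values {327, 324} — violation
P=858: rows 3, 4 → S = 324, 324 ✓
P=841: row 6 → S = 336 ✓
P=850: rows 7, 8 → S = 330, 330 ✓
P=853: row 10 → S = 336 ✓
The only P value with inconsistent S is P=857.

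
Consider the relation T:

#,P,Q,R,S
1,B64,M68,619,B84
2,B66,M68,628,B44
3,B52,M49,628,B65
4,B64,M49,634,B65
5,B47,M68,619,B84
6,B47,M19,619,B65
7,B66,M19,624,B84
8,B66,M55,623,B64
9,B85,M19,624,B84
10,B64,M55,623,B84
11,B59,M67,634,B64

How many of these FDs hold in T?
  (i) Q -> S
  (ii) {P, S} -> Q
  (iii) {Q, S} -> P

0

(i) Q -> S: Q=M68: rows 1, 2, 5 → S takes values {B84, B44} — violation; Q=M19: rows 6, 7, 9 → S takes values {B65, B84} — violation; Q=M55: rows 8, 10 → S takes values {B64, B84} — violation — fails.
(ii) {P, S} -> Q: (P=B64, S=B84): rows 1, 10 → Q takes values {M68, M55} — violation — fails.
(iii) {Q, S} -> P: (Q=M68, S=B84): rows 1, 5 → P takes values {B64, B47} — violation; (Q=M49, S=B65): rows 3, 4 → P takes values {B52, B64} — violation; (Q=M19, S=B84): rows 7, 9 → P takes values {B66, B85} — violation — fails.
None of the 3 dependencies hold.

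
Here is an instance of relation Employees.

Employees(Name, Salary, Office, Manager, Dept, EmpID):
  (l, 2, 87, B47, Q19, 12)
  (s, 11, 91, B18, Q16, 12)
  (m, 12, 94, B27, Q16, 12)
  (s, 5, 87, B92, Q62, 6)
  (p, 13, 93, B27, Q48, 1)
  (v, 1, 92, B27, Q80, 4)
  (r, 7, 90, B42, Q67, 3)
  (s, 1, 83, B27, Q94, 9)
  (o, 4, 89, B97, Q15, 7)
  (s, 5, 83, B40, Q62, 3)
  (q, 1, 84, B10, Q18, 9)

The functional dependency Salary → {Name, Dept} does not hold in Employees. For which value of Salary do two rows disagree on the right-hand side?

1

Salary=2: 1 row → {Name,Dept} = (l, Q19) ✓
Salary=11: 1 row → {Name,Dept} = (s, Q16) ✓
Salary=12: 1 row → {Name,Dept} = (m, Q16) ✓
Salary=5: 2 rows → {Name,Dept} = (s, Q62), (s, Q62) ✓
Salary=13: 1 row → {Name,Dept} = (p, Q48) ✓
Salary=1: 3 rows → {Name,Dept} takes values {(v, Q80), (s, Q94), (q, Q18)} — violation
Salary=7: 1 row → {Name,Dept} = (r, Q67) ✓
Salary=4: 1 row → {Name,Dept} = (o, Q15) ✓
The only Salary value with inconsistent RHS is Salary=1.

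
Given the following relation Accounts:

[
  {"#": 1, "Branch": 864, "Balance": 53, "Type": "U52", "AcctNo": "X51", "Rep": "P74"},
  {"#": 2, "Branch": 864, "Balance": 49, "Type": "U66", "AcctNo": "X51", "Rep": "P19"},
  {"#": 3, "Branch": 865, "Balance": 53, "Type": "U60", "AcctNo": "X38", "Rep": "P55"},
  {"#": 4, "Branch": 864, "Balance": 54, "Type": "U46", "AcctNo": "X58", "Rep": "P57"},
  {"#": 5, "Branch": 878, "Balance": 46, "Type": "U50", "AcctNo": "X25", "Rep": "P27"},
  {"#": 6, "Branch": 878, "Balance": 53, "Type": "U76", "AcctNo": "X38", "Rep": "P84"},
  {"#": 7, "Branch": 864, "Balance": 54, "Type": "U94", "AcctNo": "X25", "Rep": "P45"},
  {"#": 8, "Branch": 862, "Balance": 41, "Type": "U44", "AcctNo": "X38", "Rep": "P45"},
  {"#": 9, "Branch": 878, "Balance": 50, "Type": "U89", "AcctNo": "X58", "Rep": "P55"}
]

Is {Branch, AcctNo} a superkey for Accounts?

No

Rows 1 and 2 have the same {Branch, AcctNo} value (Branch=864, AcctNo=X51) but are distinct tuples, so {Branch, AcctNo} does not determine every attribute — not a superkey.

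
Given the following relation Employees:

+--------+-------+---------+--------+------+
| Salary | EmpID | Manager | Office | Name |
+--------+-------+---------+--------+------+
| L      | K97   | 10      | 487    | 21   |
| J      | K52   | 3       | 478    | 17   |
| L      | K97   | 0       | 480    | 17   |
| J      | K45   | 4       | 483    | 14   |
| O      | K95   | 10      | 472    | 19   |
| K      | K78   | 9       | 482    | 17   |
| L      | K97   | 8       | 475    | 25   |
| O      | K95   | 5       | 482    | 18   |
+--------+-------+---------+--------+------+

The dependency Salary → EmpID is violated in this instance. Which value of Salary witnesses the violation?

Salary=L: 3 rows → EmpID = K97, K97, K97 ✓
Salary=J: 2 rows → EmpID takes values {K52, K45} — violation
Salary=O: 2 rows → EmpID = K95, K95 ✓
Salary=K: 1 row → EmpID = K78 ✓
The only Salary value with inconsistent EmpID is Salary=J.

J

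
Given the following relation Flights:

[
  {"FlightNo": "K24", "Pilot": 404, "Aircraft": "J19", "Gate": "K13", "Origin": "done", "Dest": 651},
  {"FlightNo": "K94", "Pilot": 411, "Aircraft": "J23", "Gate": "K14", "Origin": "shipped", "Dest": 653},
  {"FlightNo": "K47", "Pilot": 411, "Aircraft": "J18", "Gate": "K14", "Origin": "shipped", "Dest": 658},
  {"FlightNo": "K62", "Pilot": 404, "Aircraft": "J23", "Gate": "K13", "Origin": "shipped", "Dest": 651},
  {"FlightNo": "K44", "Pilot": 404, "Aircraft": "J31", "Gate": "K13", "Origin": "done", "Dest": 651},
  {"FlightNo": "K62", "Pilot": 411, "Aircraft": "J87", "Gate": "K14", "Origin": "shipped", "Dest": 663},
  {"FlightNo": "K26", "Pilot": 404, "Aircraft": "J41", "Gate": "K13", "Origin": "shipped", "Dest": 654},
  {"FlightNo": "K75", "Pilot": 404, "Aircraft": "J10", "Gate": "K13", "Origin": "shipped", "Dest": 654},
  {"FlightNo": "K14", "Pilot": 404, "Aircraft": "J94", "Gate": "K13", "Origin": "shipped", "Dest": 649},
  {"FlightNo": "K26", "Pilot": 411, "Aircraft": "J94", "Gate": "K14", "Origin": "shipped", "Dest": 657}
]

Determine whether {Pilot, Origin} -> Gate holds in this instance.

(Pilot=404, Origin=done): 2 rows → Gate = K13, K13 ✓
(Pilot=411, Origin=shipped): 4 rows → Gate = K14, K14, K14, K14 ✓
(Pilot=404, Origin=shipped): 4 rows → Gate = K13, K13, K13, K13 ✓
Every {Pilot, Origin} value is associated with a single Gate value, so {Pilot, Origin} -> Gate holds.

Yes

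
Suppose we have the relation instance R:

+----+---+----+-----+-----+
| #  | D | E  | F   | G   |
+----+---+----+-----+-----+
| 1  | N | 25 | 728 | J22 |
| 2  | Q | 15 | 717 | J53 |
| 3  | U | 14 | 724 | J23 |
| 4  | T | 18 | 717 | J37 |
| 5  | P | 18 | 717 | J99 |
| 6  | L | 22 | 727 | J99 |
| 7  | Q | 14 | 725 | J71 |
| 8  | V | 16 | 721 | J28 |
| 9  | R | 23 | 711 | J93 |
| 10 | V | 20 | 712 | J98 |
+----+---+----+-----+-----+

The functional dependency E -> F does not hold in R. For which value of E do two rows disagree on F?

14

E=25: row 1 → F = 728 ✓
E=15: row 2 → F = 717 ✓
E=14: rows 3, 7 → F takes values {724, 725} — violation
E=18: rows 4, 5 → F = 717, 717 ✓
E=22: row 6 → F = 727 ✓
E=16: row 8 → F = 721 ✓
E=23: row 9 → F = 711 ✓
E=20: row 10 → F = 712 ✓
The only E value with inconsistent F is E=14.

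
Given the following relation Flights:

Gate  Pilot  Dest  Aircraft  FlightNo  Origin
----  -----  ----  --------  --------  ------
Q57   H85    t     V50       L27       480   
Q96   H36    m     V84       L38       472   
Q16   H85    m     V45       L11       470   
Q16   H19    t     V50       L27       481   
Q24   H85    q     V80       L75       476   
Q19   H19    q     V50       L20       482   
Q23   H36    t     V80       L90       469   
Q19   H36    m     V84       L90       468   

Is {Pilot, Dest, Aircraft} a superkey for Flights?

Two distinct rows share (Pilot=H36, Dest=m, Aircraft=V84), so {Pilot, Dest, Aircraft} does not determine every attribute — not a superkey.

No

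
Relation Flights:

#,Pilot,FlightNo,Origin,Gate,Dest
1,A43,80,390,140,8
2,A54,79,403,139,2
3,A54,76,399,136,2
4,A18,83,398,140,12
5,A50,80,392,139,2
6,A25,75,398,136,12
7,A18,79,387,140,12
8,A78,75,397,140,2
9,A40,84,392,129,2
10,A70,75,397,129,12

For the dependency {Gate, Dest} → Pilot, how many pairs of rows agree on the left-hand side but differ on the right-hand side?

1

(Gate=139, Dest=2): violating pairs (2,5) — 1 pair.
(Gate=140, Dest=12): all 2 rows agree on Pilot — 0 pairs.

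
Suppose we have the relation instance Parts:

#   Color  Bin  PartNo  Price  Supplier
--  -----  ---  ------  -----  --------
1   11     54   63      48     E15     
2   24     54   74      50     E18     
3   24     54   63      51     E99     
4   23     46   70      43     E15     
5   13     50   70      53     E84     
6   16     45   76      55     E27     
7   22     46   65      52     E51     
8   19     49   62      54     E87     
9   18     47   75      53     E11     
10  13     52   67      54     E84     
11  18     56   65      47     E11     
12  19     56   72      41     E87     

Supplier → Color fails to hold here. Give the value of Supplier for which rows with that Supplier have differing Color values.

E15

Supplier=E15: rows 1, 4 → Color takes values {11, 23} — violation
Supplier=E18: row 2 → Color = 24 ✓
Supplier=E99: row 3 → Color = 24 ✓
Supplier=E84: rows 5, 10 → Color = 13, 13 ✓
Supplier=E27: row 6 → Color = 16 ✓
Supplier=E51: row 7 → Color = 22 ✓
Supplier=E87: rows 8, 12 → Color = 19, 19 ✓
Supplier=E11: rows 9, 11 → Color = 18, 18 ✓
The only Supplier value with inconsistent Color is Supplier=E15.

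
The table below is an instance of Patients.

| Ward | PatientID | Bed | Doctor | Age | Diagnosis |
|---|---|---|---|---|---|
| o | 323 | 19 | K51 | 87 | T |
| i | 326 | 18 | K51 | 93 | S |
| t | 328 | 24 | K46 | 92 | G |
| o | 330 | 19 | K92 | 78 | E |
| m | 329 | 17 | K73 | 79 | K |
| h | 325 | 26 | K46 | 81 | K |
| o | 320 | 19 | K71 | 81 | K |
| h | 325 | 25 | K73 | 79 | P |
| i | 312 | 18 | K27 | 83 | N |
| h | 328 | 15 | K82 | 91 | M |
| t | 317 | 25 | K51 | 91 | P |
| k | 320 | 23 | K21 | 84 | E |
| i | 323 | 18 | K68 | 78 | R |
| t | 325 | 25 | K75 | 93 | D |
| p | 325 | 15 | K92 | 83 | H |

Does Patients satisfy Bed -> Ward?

Bed=19: 3 rows → Ward = o, o, o ✓
Bed=18: 3 rows → Ward = i, i, i ✓
Bed=24: 1 row → Ward = t ✓
Bed=17: 1 row → Ward = m ✓
Bed=26: 1 row → Ward = h ✓
Bed=25: 3 rows → Ward takes values {h, t} — violation
Bed=15: 2 rows → Ward takes values {h, p} — violation
Bed=23: 1 row → Ward = k ✓
Two rows agree on Bed but differ on Ward, so Bed -> Ward does not hold.

No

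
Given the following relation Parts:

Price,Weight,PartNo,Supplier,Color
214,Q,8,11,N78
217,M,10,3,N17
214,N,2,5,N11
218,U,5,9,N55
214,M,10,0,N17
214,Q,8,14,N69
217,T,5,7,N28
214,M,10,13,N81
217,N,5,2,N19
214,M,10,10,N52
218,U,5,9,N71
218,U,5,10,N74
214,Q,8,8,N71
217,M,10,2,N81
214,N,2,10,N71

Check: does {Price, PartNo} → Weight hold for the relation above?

(Price=214, PartNo=8): 3 rows → Weight = Q, Q, Q ✓
(Price=217, PartNo=10): 2 rows → Weight = M, M ✓
(Price=214, PartNo=2): 2 rows → Weight = N, N ✓
(Price=218, PartNo=5): 3 rows → Weight = U, U, U ✓
(Price=214, PartNo=10): 3 rows → Weight = M, M, M ✓
(Price=217, PartNo=5): 2 rows → Weight takes values {T, N} — violation
Two rows agree on {Price, PartNo} but differ on Weight, so {Price, PartNo} → Weight does not hold.

No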